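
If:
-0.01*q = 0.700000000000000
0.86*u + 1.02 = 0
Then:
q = -70.00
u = -1.19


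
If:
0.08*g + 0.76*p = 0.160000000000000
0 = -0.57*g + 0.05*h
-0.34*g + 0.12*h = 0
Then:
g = 0.00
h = 0.00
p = 0.21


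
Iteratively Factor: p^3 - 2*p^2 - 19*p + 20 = (p - 1)*(p^2 - p - 20) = (p - 1)*(p + 4)*(p - 5)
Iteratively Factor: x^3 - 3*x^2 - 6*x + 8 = (x + 2)*(x^2 - 5*x + 4) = (x - 4)*(x + 2)*(x - 1)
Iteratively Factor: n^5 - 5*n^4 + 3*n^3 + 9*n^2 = (n)*(n^4 - 5*n^3 + 3*n^2 + 9*n) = n*(n - 3)*(n^3 - 2*n^2 - 3*n) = n*(n - 3)*(n + 1)*(n^2 - 3*n) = n*(n - 3)^2*(n + 1)*(n)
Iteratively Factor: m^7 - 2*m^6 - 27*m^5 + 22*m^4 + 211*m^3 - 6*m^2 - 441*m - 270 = (m - 5)*(m^6 + 3*m^5 - 12*m^4 - 38*m^3 + 21*m^2 + 99*m + 54) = (m - 5)*(m + 3)*(m^5 - 12*m^3 - 2*m^2 + 27*m + 18) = (m - 5)*(m - 3)*(m + 3)*(m^4 + 3*m^3 - 3*m^2 - 11*m - 6) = (m - 5)*(m - 3)*(m + 1)*(m + 3)*(m^3 + 2*m^2 - 5*m - 6) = (m - 5)*(m - 3)*(m + 1)^2*(m + 3)*(m^2 + m - 6) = (m - 5)*(m - 3)*(m - 2)*(m + 1)^2*(m + 3)*(m + 3)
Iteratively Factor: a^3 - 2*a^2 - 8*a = (a)*(a^2 - 2*a - 8) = a*(a + 2)*(a - 4)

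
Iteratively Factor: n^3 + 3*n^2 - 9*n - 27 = (n - 3)*(n^2 + 6*n + 9) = (n - 3)*(n + 3)*(n + 3)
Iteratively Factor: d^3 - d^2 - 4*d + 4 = (d - 1)*(d^2 - 4) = (d - 2)*(d - 1)*(d + 2)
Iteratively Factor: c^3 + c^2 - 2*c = (c - 1)*(c^2 + 2*c) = c*(c - 1)*(c + 2)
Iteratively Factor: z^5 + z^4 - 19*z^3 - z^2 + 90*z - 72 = (z + 3)*(z^4 - 2*z^3 - 13*z^2 + 38*z - 24) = (z - 1)*(z + 3)*(z^3 - z^2 - 14*z + 24) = (z - 3)*(z - 1)*(z + 3)*(z^2 + 2*z - 8) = (z - 3)*(z - 1)*(z + 3)*(z + 4)*(z - 2)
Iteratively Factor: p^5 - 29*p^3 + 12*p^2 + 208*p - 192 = (p - 3)*(p^4 + 3*p^3 - 20*p^2 - 48*p + 64) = (p - 3)*(p - 1)*(p^3 + 4*p^2 - 16*p - 64) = (p - 4)*(p - 3)*(p - 1)*(p^2 + 8*p + 16) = (p - 4)*(p - 3)*(p - 1)*(p + 4)*(p + 4)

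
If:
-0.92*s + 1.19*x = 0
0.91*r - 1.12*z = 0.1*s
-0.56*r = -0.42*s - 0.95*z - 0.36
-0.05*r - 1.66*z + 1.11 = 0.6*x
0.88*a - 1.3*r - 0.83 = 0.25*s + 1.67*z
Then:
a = 4.38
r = 1.21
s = -1.84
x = -1.42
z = 1.15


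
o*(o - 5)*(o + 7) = o^3 + 2*o^2 - 35*o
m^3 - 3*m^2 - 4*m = m*(m - 4)*(m + 1)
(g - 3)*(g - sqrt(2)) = g^2 - 3*g - sqrt(2)*g + 3*sqrt(2)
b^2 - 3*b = b*(b - 3)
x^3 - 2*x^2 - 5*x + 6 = (x - 3)*(x - 1)*(x + 2)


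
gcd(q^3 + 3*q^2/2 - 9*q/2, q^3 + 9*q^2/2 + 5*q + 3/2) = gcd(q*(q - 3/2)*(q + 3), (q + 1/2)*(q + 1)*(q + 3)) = q + 3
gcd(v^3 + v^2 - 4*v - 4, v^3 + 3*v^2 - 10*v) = v - 2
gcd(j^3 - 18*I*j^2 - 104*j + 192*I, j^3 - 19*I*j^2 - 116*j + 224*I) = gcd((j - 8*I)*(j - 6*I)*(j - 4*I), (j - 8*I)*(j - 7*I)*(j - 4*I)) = j^2 - 12*I*j - 32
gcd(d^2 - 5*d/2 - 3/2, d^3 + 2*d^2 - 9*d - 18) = d - 3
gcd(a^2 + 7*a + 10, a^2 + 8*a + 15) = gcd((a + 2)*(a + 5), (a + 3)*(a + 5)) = a + 5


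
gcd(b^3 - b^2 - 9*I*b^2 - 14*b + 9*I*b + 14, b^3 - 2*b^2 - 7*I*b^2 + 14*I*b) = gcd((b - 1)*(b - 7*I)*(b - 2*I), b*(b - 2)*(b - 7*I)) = b - 7*I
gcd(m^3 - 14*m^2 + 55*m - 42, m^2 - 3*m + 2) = m - 1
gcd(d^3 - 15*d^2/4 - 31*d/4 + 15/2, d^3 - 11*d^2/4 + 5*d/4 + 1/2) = 1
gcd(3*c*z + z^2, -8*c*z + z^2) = z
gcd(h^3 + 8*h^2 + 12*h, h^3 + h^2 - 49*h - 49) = 1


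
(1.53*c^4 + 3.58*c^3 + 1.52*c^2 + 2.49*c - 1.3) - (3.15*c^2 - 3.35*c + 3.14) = 1.53*c^4 + 3.58*c^3 - 1.63*c^2 + 5.84*c - 4.44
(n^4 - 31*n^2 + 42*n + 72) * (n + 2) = n^5 + 2*n^4 - 31*n^3 - 20*n^2 + 156*n + 144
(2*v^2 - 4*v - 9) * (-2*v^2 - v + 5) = -4*v^4 + 6*v^3 + 32*v^2 - 11*v - 45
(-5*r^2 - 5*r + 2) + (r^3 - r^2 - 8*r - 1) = r^3 - 6*r^2 - 13*r + 1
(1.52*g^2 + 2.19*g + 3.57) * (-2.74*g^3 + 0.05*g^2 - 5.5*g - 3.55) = -4.1648*g^5 - 5.9246*g^4 - 18.0323*g^3 - 17.2625*g^2 - 27.4095*g - 12.6735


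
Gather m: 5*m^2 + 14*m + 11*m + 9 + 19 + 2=5*m^2 + 25*m + 30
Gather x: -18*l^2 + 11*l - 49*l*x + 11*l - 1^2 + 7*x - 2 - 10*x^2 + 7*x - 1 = -18*l^2 + 22*l - 10*x^2 + x*(14 - 49*l) - 4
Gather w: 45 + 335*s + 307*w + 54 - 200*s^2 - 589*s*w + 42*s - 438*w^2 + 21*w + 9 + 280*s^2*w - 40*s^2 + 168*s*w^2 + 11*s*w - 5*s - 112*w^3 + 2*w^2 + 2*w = -240*s^2 + 372*s - 112*w^3 + w^2*(168*s - 436) + w*(280*s^2 - 578*s + 330) + 108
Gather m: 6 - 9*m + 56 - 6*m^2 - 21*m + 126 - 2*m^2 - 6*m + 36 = -8*m^2 - 36*m + 224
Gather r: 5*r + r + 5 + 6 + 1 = 6*r + 12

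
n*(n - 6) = n^2 - 6*n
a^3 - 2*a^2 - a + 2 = (a - 2)*(a - 1)*(a + 1)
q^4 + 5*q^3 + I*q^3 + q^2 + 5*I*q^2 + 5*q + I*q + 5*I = (q + 5)*(q - I)*(q + I)^2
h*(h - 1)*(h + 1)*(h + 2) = h^4 + 2*h^3 - h^2 - 2*h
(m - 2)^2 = m^2 - 4*m + 4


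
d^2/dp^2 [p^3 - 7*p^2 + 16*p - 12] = 6*p - 14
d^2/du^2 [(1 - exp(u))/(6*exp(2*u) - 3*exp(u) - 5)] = (-36*exp(4*u) + 126*exp(3*u) - 234*exp(2*u) + 144*exp(u) - 40)*exp(u)/(216*exp(6*u) - 324*exp(5*u) - 378*exp(4*u) + 513*exp(3*u) + 315*exp(2*u) - 225*exp(u) - 125)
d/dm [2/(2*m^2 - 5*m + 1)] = 2*(5 - 4*m)/(2*m^2 - 5*m + 1)^2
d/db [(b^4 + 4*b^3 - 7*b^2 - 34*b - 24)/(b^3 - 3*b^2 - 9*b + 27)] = (b^4 - 41*b^2 - 142*b - 126)/(b^4 - 18*b^2 + 81)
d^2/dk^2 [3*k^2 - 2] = 6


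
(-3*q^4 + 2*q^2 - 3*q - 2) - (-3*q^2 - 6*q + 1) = -3*q^4 + 5*q^2 + 3*q - 3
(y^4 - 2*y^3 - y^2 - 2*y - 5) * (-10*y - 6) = -10*y^5 + 14*y^4 + 22*y^3 + 26*y^2 + 62*y + 30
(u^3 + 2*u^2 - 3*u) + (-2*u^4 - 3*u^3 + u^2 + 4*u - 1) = -2*u^4 - 2*u^3 + 3*u^2 + u - 1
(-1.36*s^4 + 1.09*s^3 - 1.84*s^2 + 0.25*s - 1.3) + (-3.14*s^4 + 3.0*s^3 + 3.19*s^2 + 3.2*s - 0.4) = -4.5*s^4 + 4.09*s^3 + 1.35*s^2 + 3.45*s - 1.7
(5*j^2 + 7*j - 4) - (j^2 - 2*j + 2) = 4*j^2 + 9*j - 6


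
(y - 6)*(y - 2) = y^2 - 8*y + 12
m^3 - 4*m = m*(m - 2)*(m + 2)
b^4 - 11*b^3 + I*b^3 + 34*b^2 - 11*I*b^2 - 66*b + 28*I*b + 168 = (b - 7)*(b - 4)*(b - 2*I)*(b + 3*I)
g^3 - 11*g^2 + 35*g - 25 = (g - 5)^2*(g - 1)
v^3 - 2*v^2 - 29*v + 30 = (v - 6)*(v - 1)*(v + 5)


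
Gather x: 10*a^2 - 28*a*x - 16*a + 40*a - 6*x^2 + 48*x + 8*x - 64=10*a^2 + 24*a - 6*x^2 + x*(56 - 28*a) - 64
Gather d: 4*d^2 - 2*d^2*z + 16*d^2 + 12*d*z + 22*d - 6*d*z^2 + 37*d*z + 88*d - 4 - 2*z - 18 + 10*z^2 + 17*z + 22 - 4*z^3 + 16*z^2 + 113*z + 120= d^2*(20 - 2*z) + d*(-6*z^2 + 49*z + 110) - 4*z^3 + 26*z^2 + 128*z + 120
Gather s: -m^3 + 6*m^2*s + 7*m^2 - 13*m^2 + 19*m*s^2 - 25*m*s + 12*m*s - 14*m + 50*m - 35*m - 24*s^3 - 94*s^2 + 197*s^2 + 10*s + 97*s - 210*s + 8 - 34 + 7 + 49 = -m^3 - 6*m^2 + m - 24*s^3 + s^2*(19*m + 103) + s*(6*m^2 - 13*m - 103) + 30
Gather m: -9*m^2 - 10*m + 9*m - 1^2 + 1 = -9*m^2 - m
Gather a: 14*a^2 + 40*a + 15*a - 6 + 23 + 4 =14*a^2 + 55*a + 21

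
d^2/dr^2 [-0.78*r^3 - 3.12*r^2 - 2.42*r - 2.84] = -4.68*r - 6.24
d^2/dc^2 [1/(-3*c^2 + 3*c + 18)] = 2*(-c^2 + c + (2*c - 1)^2 + 6)/(3*(-c^2 + c + 6)^3)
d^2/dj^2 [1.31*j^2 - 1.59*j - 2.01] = 2.62000000000000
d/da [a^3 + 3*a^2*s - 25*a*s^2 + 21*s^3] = 3*a^2 + 6*a*s - 25*s^2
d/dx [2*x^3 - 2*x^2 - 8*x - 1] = 6*x^2 - 4*x - 8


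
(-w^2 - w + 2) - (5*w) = -w^2 - 6*w + 2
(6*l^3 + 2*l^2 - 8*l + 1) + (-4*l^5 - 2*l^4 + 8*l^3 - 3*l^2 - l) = -4*l^5 - 2*l^4 + 14*l^3 - l^2 - 9*l + 1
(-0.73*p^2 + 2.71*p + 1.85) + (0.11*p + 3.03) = -0.73*p^2 + 2.82*p + 4.88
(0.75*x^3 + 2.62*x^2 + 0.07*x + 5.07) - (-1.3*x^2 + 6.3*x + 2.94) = 0.75*x^3 + 3.92*x^2 - 6.23*x + 2.13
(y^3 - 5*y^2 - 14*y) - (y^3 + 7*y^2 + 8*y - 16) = -12*y^2 - 22*y + 16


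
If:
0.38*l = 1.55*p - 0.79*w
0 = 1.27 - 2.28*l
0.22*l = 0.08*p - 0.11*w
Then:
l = 0.56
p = -0.69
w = -1.61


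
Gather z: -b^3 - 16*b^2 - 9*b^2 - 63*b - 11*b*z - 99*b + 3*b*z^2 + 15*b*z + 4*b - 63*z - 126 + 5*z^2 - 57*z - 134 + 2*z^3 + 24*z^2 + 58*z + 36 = -b^3 - 25*b^2 - 158*b + 2*z^3 + z^2*(3*b + 29) + z*(4*b - 62) - 224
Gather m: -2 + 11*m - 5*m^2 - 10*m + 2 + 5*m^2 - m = 0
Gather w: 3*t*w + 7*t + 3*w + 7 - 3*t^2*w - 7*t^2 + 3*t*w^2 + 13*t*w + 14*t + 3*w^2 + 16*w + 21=-7*t^2 + 21*t + w^2*(3*t + 3) + w*(-3*t^2 + 16*t + 19) + 28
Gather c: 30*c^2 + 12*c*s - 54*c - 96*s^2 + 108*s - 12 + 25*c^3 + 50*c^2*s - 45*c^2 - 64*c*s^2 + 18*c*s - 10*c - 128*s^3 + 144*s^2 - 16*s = 25*c^3 + c^2*(50*s - 15) + c*(-64*s^2 + 30*s - 64) - 128*s^3 + 48*s^2 + 92*s - 12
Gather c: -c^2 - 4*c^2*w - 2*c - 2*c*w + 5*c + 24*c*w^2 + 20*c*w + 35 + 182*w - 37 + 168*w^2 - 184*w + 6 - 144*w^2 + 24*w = c^2*(-4*w - 1) + c*(24*w^2 + 18*w + 3) + 24*w^2 + 22*w + 4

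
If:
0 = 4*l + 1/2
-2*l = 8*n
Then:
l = -1/8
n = 1/32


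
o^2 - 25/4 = (o - 5/2)*(o + 5/2)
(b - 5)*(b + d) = b^2 + b*d - 5*b - 5*d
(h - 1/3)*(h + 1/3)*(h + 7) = h^3 + 7*h^2 - h/9 - 7/9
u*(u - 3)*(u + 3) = u^3 - 9*u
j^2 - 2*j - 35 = (j - 7)*(j + 5)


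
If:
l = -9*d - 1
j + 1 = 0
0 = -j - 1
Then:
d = -l/9 - 1/9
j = -1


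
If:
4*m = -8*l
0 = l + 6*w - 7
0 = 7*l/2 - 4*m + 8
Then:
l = -16/23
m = 32/23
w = 59/46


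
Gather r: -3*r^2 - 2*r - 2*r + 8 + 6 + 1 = -3*r^2 - 4*r + 15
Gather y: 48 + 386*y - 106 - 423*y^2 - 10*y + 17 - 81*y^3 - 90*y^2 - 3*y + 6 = -81*y^3 - 513*y^2 + 373*y - 35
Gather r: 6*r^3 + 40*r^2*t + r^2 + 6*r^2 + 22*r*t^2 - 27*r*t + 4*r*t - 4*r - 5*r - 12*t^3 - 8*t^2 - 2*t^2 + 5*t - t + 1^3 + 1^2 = 6*r^3 + r^2*(40*t + 7) + r*(22*t^2 - 23*t - 9) - 12*t^3 - 10*t^2 + 4*t + 2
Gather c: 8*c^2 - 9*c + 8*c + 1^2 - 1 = 8*c^2 - c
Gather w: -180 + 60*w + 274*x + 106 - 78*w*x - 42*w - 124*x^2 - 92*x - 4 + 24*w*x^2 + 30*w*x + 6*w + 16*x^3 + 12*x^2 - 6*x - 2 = w*(24*x^2 - 48*x + 24) + 16*x^3 - 112*x^2 + 176*x - 80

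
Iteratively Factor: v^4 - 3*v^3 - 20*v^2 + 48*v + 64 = (v + 4)*(v^3 - 7*v^2 + 8*v + 16) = (v + 1)*(v + 4)*(v^2 - 8*v + 16) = (v - 4)*(v + 1)*(v + 4)*(v - 4)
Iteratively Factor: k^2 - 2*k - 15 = (k + 3)*(k - 5)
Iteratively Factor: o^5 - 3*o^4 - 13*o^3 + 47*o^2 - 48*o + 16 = (o + 4)*(o^4 - 7*o^3 + 15*o^2 - 13*o + 4) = (o - 4)*(o + 4)*(o^3 - 3*o^2 + 3*o - 1) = (o - 4)*(o - 1)*(o + 4)*(o^2 - 2*o + 1) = (o - 4)*(o - 1)^2*(o + 4)*(o - 1)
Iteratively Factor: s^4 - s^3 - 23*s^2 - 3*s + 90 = (s + 3)*(s^3 - 4*s^2 - 11*s + 30) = (s - 5)*(s + 3)*(s^2 + s - 6) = (s - 5)*(s + 3)^2*(s - 2)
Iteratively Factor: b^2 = (b)*(b)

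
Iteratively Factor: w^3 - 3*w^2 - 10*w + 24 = (w - 4)*(w^2 + w - 6) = (w - 4)*(w - 2)*(w + 3)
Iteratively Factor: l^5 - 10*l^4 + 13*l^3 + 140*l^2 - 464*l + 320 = (l - 1)*(l^4 - 9*l^3 + 4*l^2 + 144*l - 320) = (l - 5)*(l - 1)*(l^3 - 4*l^2 - 16*l + 64) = (l - 5)*(l - 4)*(l - 1)*(l^2 - 16) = (l - 5)*(l - 4)^2*(l - 1)*(l + 4)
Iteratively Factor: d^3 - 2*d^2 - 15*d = (d)*(d^2 - 2*d - 15) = d*(d + 3)*(d - 5)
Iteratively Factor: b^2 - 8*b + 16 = (b - 4)*(b - 4)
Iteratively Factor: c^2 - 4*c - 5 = (c + 1)*(c - 5)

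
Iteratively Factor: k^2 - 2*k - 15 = (k - 5)*(k + 3)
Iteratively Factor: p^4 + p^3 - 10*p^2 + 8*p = (p - 2)*(p^3 + 3*p^2 - 4*p) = p*(p - 2)*(p^2 + 3*p - 4) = p*(p - 2)*(p - 1)*(p + 4)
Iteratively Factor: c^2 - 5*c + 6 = (c - 3)*(c - 2)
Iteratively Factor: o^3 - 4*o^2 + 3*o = (o - 3)*(o^2 - o) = o*(o - 3)*(o - 1)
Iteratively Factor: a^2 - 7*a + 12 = (a - 3)*(a - 4)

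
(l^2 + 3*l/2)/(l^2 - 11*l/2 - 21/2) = l/(l - 7)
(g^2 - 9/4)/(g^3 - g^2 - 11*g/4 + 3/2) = (2*g - 3)/(2*g^2 - 5*g + 2)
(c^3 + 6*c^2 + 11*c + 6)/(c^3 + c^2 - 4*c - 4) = (c + 3)/(c - 2)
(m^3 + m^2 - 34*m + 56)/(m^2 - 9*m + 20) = (m^2 + 5*m - 14)/(m - 5)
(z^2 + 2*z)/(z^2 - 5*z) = (z + 2)/(z - 5)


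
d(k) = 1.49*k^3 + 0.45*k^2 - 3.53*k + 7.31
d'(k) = 4.47*k^2 + 0.9*k - 3.53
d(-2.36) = -1.44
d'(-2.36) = 19.24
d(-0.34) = 8.50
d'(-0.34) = -3.32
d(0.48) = 5.88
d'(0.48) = -2.07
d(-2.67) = -8.42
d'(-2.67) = 25.93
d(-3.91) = -61.07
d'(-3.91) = 61.29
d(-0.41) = 8.73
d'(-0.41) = -3.15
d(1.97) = 13.49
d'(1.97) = 15.59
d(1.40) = 7.34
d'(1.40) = 6.49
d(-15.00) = -4867.24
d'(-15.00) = 988.72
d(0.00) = 7.31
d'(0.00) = -3.53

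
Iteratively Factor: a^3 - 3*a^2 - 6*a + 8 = (a - 1)*(a^2 - 2*a - 8) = (a - 4)*(a - 1)*(a + 2)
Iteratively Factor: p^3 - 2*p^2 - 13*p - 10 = (p + 2)*(p^2 - 4*p - 5) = (p - 5)*(p + 2)*(p + 1)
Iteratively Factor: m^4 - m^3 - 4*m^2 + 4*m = (m + 2)*(m^3 - 3*m^2 + 2*m) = m*(m + 2)*(m^2 - 3*m + 2) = m*(m - 2)*(m + 2)*(m - 1)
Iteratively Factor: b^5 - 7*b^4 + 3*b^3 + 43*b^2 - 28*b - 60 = (b - 3)*(b^4 - 4*b^3 - 9*b^2 + 16*b + 20) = (b - 5)*(b - 3)*(b^3 + b^2 - 4*b - 4) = (b - 5)*(b - 3)*(b + 1)*(b^2 - 4) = (b - 5)*(b - 3)*(b - 2)*(b + 1)*(b + 2)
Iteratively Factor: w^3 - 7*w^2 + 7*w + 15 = (w - 5)*(w^2 - 2*w - 3) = (w - 5)*(w + 1)*(w - 3)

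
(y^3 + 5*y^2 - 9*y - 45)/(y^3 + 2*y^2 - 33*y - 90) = (y - 3)/(y - 6)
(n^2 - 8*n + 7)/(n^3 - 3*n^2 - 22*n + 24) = (n - 7)/(n^2 - 2*n - 24)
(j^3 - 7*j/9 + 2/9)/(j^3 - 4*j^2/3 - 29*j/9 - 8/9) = (9*j^2 - 9*j + 2)/(9*j^2 - 21*j - 8)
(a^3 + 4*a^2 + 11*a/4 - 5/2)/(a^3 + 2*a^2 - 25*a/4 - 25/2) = (2*a - 1)/(2*a - 5)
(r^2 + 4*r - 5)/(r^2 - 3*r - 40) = (r - 1)/(r - 8)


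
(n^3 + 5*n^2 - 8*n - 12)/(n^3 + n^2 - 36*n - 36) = (n - 2)/(n - 6)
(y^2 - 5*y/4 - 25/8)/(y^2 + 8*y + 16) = (8*y^2 - 10*y - 25)/(8*(y^2 + 8*y + 16))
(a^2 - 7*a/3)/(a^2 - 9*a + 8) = a*(3*a - 7)/(3*(a^2 - 9*a + 8))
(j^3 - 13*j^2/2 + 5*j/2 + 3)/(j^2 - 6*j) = j - 1/2 - 1/(2*j)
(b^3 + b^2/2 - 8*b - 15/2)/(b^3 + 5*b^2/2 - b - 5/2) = (b - 3)/(b - 1)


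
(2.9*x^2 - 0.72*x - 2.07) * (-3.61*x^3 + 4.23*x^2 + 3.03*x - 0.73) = -10.469*x^5 + 14.8662*x^4 + 13.2141*x^3 - 13.0547*x^2 - 5.7465*x + 1.5111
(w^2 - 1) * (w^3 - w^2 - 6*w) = w^5 - w^4 - 7*w^3 + w^2 + 6*w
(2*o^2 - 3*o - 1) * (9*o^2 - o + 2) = 18*o^4 - 29*o^3 - 2*o^2 - 5*o - 2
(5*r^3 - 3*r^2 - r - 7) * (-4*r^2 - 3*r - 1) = -20*r^5 - 3*r^4 + 8*r^3 + 34*r^2 + 22*r + 7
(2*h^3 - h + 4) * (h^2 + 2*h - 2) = 2*h^5 + 4*h^4 - 5*h^3 + 2*h^2 + 10*h - 8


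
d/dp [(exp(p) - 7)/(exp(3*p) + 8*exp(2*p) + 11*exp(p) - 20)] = (-(exp(p) - 7)*(3*exp(2*p) + 16*exp(p) + 11) + exp(3*p) + 8*exp(2*p) + 11*exp(p) - 20)*exp(p)/(exp(3*p) + 8*exp(2*p) + 11*exp(p) - 20)^2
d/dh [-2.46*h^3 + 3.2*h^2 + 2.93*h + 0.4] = -7.38*h^2 + 6.4*h + 2.93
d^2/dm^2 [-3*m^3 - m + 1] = -18*m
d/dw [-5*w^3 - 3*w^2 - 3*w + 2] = -15*w^2 - 6*w - 3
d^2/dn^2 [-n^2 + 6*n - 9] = -2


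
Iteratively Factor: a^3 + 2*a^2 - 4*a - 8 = (a + 2)*(a^2 - 4) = (a + 2)^2*(a - 2)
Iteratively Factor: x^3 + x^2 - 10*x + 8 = (x - 1)*(x^2 + 2*x - 8) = (x - 2)*(x - 1)*(x + 4)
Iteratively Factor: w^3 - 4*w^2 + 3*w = (w - 1)*(w^2 - 3*w) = w*(w - 1)*(w - 3)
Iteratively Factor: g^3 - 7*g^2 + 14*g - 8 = (g - 2)*(g^2 - 5*g + 4) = (g - 4)*(g - 2)*(g - 1)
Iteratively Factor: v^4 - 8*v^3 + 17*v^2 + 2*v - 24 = (v + 1)*(v^3 - 9*v^2 + 26*v - 24) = (v - 4)*(v + 1)*(v^2 - 5*v + 6) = (v - 4)*(v - 3)*(v + 1)*(v - 2)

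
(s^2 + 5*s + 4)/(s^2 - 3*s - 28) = (s + 1)/(s - 7)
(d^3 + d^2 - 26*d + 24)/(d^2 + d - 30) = (d^2 - 5*d + 4)/(d - 5)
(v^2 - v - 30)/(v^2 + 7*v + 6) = (v^2 - v - 30)/(v^2 + 7*v + 6)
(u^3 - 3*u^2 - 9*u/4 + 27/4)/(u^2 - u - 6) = (u^2 - 9/4)/(u + 2)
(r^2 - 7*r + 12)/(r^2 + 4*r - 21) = (r - 4)/(r + 7)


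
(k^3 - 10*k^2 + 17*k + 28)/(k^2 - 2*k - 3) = (k^2 - 11*k + 28)/(k - 3)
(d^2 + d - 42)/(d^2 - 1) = (d^2 + d - 42)/(d^2 - 1)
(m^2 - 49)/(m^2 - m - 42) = (m + 7)/(m + 6)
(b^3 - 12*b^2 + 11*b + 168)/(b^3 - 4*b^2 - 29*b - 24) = (b - 7)/(b + 1)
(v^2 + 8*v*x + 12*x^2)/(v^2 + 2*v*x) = (v + 6*x)/v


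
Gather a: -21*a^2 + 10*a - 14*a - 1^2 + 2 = -21*a^2 - 4*a + 1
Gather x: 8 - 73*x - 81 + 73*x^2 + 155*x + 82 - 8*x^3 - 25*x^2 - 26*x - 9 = -8*x^3 + 48*x^2 + 56*x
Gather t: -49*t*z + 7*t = t*(7 - 49*z)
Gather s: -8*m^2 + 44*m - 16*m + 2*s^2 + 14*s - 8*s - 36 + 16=-8*m^2 + 28*m + 2*s^2 + 6*s - 20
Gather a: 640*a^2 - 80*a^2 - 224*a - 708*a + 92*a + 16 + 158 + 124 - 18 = 560*a^2 - 840*a + 280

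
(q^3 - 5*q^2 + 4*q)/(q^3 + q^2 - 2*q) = (q - 4)/(q + 2)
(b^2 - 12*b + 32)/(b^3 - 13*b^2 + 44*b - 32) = 1/(b - 1)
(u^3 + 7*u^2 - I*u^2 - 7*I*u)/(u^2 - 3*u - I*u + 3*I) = u*(u + 7)/(u - 3)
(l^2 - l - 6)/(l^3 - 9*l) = (l + 2)/(l*(l + 3))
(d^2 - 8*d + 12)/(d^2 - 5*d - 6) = (d - 2)/(d + 1)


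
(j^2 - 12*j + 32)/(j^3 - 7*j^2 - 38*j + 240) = (j - 4)/(j^2 + j - 30)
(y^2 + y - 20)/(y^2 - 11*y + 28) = (y + 5)/(y - 7)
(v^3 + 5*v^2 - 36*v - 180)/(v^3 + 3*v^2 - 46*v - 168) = (v^2 - v - 30)/(v^2 - 3*v - 28)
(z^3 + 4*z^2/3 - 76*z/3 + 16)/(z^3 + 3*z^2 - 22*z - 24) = (z - 2/3)/(z + 1)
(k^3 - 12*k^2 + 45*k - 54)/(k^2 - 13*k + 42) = (k^2 - 6*k + 9)/(k - 7)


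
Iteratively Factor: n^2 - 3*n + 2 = (n - 2)*(n - 1)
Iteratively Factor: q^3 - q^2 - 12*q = (q + 3)*(q^2 - 4*q) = q*(q + 3)*(q - 4)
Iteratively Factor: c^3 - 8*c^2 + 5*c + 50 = (c - 5)*(c^2 - 3*c - 10) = (c - 5)*(c + 2)*(c - 5)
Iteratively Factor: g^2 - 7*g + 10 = (g - 2)*(g - 5)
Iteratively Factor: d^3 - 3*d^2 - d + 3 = (d - 3)*(d^2 - 1) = (d - 3)*(d + 1)*(d - 1)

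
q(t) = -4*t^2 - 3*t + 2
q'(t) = -8*t - 3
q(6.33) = -177.27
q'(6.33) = -53.64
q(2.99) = -42.73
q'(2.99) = -26.92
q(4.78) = -103.73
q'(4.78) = -41.24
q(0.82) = -3.15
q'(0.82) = -9.56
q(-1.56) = -3.05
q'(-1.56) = 9.48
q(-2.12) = -9.62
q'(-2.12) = 13.96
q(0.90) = -3.94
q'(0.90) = -10.20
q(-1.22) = -0.29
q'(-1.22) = 6.76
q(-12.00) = -538.00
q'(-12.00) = 93.00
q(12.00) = -610.00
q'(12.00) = -99.00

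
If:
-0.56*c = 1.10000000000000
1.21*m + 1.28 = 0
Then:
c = -1.96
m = -1.06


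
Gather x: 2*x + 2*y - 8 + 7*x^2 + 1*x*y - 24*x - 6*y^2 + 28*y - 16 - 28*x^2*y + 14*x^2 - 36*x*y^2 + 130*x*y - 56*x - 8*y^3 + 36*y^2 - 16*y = x^2*(21 - 28*y) + x*(-36*y^2 + 131*y - 78) - 8*y^3 + 30*y^2 + 14*y - 24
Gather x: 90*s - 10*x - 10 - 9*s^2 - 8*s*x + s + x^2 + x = -9*s^2 + 91*s + x^2 + x*(-8*s - 9) - 10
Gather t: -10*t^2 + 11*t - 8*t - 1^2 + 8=-10*t^2 + 3*t + 7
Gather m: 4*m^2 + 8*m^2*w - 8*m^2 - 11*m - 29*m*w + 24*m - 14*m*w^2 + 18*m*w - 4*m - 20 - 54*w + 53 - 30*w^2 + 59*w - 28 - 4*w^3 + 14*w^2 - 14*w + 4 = m^2*(8*w - 4) + m*(-14*w^2 - 11*w + 9) - 4*w^3 - 16*w^2 - 9*w + 9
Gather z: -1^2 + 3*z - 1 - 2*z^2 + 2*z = -2*z^2 + 5*z - 2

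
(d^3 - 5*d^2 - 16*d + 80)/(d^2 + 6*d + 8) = (d^2 - 9*d + 20)/(d + 2)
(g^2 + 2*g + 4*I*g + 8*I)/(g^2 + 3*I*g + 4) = (g + 2)/(g - I)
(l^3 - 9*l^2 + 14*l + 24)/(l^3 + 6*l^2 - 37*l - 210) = (l^2 - 3*l - 4)/(l^2 + 12*l + 35)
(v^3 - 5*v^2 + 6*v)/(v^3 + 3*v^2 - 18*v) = (v - 2)/(v + 6)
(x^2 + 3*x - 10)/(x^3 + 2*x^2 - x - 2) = (x^2 + 3*x - 10)/(x^3 + 2*x^2 - x - 2)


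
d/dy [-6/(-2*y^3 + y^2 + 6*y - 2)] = 12*(-3*y^2 + y + 3)/(2*y^3 - y^2 - 6*y + 2)^2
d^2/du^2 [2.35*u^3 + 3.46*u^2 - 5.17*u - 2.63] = 14.1*u + 6.92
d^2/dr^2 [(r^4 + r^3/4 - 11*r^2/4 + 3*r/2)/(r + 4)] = (12*r^4 + 129*r^3 + 396*r^2 + 48*r - 200)/(2*(r^3 + 12*r^2 + 48*r + 64))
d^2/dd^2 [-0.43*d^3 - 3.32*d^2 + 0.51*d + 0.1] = -2.58*d - 6.64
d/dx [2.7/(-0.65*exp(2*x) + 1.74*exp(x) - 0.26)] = (3.51*exp(x) - 4.698)*exp(x)/(0.65*exp(2*x) - 1.74*exp(x) + 0.26)^2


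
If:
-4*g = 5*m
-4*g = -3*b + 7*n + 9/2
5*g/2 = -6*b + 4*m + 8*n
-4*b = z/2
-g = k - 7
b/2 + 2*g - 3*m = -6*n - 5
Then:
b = -944/4067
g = -1800/4067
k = 30269/4067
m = 1440/4067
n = -3981/8134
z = 7552/4067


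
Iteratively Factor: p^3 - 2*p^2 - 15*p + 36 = (p - 3)*(p^2 + p - 12) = (p - 3)*(p + 4)*(p - 3)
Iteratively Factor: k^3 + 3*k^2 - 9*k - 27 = (k - 3)*(k^2 + 6*k + 9) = (k - 3)*(k + 3)*(k + 3)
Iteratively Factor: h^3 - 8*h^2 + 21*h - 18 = (h - 3)*(h^2 - 5*h + 6) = (h - 3)*(h - 2)*(h - 3)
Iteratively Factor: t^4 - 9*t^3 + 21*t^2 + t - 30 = (t - 2)*(t^3 - 7*t^2 + 7*t + 15) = (t - 2)*(t + 1)*(t^2 - 8*t + 15) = (t - 3)*(t - 2)*(t + 1)*(t - 5)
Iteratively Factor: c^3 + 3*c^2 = (c + 3)*(c^2) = c*(c + 3)*(c)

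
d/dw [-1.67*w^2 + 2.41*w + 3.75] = 2.41 - 3.34*w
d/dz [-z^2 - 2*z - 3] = -2*z - 2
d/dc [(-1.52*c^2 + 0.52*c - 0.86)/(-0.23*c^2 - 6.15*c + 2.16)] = (9.4676*c^2 - 6.962*c - 4.1658)/(0.0529*c^4 + 2.829*c^3 + 36.8289*c^2 - 26.568*c + 4.6656)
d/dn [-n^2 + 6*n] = 6 - 2*n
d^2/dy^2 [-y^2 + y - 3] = -2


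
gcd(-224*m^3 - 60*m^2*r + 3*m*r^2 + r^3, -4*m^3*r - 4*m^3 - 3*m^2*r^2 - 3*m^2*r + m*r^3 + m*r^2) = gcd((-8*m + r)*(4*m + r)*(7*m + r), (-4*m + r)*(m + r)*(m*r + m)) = 1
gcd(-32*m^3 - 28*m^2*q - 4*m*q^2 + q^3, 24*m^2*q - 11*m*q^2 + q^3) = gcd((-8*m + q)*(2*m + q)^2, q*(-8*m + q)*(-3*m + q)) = -8*m + q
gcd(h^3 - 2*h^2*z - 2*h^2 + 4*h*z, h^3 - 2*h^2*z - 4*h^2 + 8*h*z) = -h^2 + 2*h*z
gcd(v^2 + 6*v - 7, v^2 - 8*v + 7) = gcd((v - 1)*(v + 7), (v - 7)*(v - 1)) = v - 1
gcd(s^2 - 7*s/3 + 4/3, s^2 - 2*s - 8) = 1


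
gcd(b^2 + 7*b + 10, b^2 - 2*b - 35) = b + 5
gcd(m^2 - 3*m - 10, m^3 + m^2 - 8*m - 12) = m + 2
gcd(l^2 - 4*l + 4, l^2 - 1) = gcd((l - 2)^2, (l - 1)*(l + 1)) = 1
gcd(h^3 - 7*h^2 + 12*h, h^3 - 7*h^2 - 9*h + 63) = h - 3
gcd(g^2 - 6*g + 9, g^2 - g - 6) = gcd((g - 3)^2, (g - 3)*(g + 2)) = g - 3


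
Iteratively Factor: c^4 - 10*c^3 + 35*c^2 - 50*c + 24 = (c - 2)*(c^3 - 8*c^2 + 19*c - 12) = (c - 3)*(c - 2)*(c^2 - 5*c + 4) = (c - 4)*(c - 3)*(c - 2)*(c - 1)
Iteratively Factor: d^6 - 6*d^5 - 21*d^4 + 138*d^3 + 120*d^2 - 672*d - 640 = (d + 1)*(d^5 - 7*d^4 - 14*d^3 + 152*d^2 - 32*d - 640) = (d + 1)*(d + 2)*(d^4 - 9*d^3 + 4*d^2 + 144*d - 320) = (d - 4)*(d + 1)*(d + 2)*(d^3 - 5*d^2 - 16*d + 80) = (d - 4)^2*(d + 1)*(d + 2)*(d^2 - d - 20) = (d - 4)^2*(d + 1)*(d + 2)*(d + 4)*(d - 5)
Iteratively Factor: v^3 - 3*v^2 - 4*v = (v)*(v^2 - 3*v - 4) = v*(v - 4)*(v + 1)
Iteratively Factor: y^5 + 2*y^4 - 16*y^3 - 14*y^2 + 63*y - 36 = (y - 1)*(y^4 + 3*y^3 - 13*y^2 - 27*y + 36) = (y - 1)^2*(y^3 + 4*y^2 - 9*y - 36) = (y - 3)*(y - 1)^2*(y^2 + 7*y + 12) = (y - 3)*(y - 1)^2*(y + 4)*(y + 3)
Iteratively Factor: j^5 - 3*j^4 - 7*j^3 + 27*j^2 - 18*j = (j - 1)*(j^4 - 2*j^3 - 9*j^2 + 18*j) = (j - 1)*(j + 3)*(j^3 - 5*j^2 + 6*j) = (j - 3)*(j - 1)*(j + 3)*(j^2 - 2*j) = j*(j - 3)*(j - 1)*(j + 3)*(j - 2)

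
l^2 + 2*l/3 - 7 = (l - 7/3)*(l + 3)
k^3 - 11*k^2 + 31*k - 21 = (k - 7)*(k - 3)*(k - 1)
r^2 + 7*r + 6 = (r + 1)*(r + 6)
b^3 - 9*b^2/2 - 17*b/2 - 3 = (b - 6)*(b + 1/2)*(b + 1)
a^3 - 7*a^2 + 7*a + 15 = (a - 5)*(a - 3)*(a + 1)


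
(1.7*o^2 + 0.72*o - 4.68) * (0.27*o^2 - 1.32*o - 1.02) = 0.459*o^4 - 2.0496*o^3 - 3.948*o^2 + 5.4432*o + 4.7736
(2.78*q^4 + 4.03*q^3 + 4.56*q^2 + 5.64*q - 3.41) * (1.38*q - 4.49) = 3.8364*q^5 - 6.9208*q^4 - 11.8019*q^3 - 12.6912*q^2 - 30.0294*q + 15.3109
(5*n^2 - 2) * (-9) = 18 - 45*n^2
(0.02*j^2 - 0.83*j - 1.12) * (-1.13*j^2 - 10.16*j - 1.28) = -0.0226*j^4 + 0.7347*j^3 + 9.6728*j^2 + 12.4416*j + 1.4336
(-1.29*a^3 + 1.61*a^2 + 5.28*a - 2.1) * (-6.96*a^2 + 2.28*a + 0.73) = 8.9784*a^5 - 14.1468*a^4 - 34.0197*a^3 + 27.8297*a^2 - 0.933599999999999*a - 1.533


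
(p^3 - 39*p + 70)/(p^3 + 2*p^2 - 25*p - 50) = (p^2 + 5*p - 14)/(p^2 + 7*p + 10)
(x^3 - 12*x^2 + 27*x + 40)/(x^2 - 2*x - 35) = (-x^3 + 12*x^2 - 27*x - 40)/(-x^2 + 2*x + 35)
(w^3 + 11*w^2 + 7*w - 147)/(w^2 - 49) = (w^2 + 4*w - 21)/(w - 7)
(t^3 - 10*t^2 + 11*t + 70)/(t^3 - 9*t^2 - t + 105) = (t + 2)/(t + 3)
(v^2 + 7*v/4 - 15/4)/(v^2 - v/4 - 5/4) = (v + 3)/(v + 1)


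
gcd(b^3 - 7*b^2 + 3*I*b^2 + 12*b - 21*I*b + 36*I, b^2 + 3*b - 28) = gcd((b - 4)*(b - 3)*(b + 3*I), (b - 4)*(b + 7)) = b - 4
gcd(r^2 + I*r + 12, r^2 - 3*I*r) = r - 3*I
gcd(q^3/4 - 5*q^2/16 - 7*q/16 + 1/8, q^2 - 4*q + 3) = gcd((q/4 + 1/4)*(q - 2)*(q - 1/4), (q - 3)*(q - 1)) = 1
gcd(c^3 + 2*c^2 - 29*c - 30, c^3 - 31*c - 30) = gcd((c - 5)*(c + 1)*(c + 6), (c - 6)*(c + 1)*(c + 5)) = c + 1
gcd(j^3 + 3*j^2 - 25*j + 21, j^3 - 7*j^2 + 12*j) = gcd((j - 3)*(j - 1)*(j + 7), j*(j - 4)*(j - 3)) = j - 3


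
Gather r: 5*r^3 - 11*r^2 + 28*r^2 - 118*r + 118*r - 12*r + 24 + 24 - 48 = 5*r^3 + 17*r^2 - 12*r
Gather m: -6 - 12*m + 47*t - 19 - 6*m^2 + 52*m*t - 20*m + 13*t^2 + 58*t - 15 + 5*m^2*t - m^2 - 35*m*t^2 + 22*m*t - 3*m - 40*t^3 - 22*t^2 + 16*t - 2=m^2*(5*t - 7) + m*(-35*t^2 + 74*t - 35) - 40*t^3 - 9*t^2 + 121*t - 42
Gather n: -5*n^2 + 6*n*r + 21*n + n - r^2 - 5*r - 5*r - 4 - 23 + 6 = -5*n^2 + n*(6*r + 22) - r^2 - 10*r - 21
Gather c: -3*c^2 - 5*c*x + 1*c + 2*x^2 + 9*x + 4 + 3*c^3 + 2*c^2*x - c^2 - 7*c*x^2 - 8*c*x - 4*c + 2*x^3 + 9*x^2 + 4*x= 3*c^3 + c^2*(2*x - 4) + c*(-7*x^2 - 13*x - 3) + 2*x^3 + 11*x^2 + 13*x + 4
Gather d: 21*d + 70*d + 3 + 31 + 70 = 91*d + 104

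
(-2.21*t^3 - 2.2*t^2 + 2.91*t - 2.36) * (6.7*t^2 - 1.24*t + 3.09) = -14.807*t^5 - 11.9996*t^4 + 15.3961*t^3 - 26.2184*t^2 + 11.9183*t - 7.2924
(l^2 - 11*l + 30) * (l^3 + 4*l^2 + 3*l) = l^5 - 7*l^4 - 11*l^3 + 87*l^2 + 90*l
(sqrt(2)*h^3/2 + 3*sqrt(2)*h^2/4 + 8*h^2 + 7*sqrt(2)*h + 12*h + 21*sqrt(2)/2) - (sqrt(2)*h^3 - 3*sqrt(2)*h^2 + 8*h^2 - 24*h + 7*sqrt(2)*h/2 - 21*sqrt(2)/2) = -sqrt(2)*h^3/2 + 15*sqrt(2)*h^2/4 + 7*sqrt(2)*h/2 + 36*h + 21*sqrt(2)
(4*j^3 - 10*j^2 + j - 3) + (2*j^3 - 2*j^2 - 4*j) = 6*j^3 - 12*j^2 - 3*j - 3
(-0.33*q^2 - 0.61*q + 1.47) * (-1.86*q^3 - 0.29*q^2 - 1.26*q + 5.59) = 0.6138*q^5 + 1.2303*q^4 - 2.1415*q^3 - 1.5024*q^2 - 5.2621*q + 8.2173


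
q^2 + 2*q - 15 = (q - 3)*(q + 5)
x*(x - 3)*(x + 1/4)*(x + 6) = x^4 + 13*x^3/4 - 69*x^2/4 - 9*x/2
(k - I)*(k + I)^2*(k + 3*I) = k^4 + 4*I*k^3 - 2*k^2 + 4*I*k - 3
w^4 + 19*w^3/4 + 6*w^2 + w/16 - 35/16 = (w - 1/2)*(w + 1)*(w + 7/4)*(w + 5/2)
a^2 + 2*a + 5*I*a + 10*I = (a + 2)*(a + 5*I)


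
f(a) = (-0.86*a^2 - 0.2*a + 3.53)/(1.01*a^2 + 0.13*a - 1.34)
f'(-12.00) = 0.00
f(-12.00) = -0.83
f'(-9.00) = 0.01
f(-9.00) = -0.81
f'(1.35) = -14.30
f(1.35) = 2.50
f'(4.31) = -0.06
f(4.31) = -0.74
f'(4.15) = -0.07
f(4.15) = -0.73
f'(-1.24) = 2212.73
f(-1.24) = 47.43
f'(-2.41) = 0.67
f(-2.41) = -0.23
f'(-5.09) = 0.05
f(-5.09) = -0.73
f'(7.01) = -0.01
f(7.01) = -0.82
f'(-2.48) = 0.60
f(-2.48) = -0.28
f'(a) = (-2.02*a - 0.13)*(-0.86*a^2 - 0.2*a + 3.53)/(1.01*a^2 + 0.13*a - 1.34)^2 + (-1.72*a - 0.2)/(1.01*a^2 + 0.13*a - 1.34)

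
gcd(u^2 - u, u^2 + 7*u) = u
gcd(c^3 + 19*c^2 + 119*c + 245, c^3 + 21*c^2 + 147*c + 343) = c^2 + 14*c + 49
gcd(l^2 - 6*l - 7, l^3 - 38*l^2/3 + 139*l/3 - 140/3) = l - 7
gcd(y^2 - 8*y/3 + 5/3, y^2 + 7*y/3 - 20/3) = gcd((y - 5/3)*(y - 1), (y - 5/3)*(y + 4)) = y - 5/3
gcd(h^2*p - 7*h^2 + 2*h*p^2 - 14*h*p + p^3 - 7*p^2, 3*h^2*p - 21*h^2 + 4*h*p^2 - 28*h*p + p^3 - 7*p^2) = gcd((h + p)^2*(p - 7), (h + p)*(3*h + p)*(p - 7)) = h*p - 7*h + p^2 - 7*p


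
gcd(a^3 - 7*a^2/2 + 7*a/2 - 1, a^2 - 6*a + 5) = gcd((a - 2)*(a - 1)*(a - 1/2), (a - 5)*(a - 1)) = a - 1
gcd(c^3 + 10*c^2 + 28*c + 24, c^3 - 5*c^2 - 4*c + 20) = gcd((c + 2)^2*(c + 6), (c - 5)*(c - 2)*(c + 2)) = c + 2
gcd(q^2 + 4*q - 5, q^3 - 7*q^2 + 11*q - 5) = q - 1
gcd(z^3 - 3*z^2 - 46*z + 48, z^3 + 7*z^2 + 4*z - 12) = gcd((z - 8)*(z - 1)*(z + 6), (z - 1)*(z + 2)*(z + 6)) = z^2 + 5*z - 6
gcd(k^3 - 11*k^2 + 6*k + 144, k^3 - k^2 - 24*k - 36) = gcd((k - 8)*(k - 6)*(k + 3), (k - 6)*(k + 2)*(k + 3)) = k^2 - 3*k - 18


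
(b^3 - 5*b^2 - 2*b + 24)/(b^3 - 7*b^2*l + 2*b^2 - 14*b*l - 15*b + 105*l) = (b^2 - 2*b - 8)/(b^2 - 7*b*l + 5*b - 35*l)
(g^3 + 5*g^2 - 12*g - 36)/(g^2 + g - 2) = (g^2 + 3*g - 18)/(g - 1)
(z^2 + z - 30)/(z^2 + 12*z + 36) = (z - 5)/(z + 6)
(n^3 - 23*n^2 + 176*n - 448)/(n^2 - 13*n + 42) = (n^2 - 16*n + 64)/(n - 6)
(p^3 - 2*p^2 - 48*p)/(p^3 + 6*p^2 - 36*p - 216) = p*(p - 8)/(p^2 - 36)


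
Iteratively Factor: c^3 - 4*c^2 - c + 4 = (c - 1)*(c^2 - 3*c - 4) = (c - 1)*(c + 1)*(c - 4)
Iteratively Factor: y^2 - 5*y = (y - 5)*(y)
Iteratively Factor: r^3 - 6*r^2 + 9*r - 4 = (r - 1)*(r^2 - 5*r + 4) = (r - 1)^2*(r - 4)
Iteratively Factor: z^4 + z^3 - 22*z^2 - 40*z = (z + 2)*(z^3 - z^2 - 20*z) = (z - 5)*(z + 2)*(z^2 + 4*z) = (z - 5)*(z + 2)*(z + 4)*(z)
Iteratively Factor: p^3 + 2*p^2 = (p + 2)*(p^2) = p*(p + 2)*(p)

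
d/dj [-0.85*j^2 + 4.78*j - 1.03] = 4.78 - 1.7*j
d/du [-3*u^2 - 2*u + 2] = -6*u - 2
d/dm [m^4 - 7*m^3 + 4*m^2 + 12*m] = 4*m^3 - 21*m^2 + 8*m + 12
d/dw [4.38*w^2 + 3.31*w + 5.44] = 8.76*w + 3.31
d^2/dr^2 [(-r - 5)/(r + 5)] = 0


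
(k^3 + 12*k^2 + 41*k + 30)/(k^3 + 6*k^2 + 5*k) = (k + 6)/k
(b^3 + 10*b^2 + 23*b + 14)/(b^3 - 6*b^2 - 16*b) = (b^2 + 8*b + 7)/(b*(b - 8))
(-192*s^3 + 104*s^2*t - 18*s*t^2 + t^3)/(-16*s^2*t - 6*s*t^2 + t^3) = (24*s^2 - 10*s*t + t^2)/(t*(2*s + t))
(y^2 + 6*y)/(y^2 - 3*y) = (y + 6)/(y - 3)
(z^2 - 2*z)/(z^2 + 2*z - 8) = z/(z + 4)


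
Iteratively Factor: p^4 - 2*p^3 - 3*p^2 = (p)*(p^3 - 2*p^2 - 3*p) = p^2*(p^2 - 2*p - 3) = p^2*(p - 3)*(p + 1)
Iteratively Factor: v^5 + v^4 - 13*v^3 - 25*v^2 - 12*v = (v - 4)*(v^4 + 5*v^3 + 7*v^2 + 3*v) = (v - 4)*(v + 1)*(v^3 + 4*v^2 + 3*v) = (v - 4)*(v + 1)*(v + 3)*(v^2 + v) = (v - 4)*(v + 1)^2*(v + 3)*(v)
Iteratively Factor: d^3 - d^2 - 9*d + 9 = (d - 3)*(d^2 + 2*d - 3) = (d - 3)*(d - 1)*(d + 3)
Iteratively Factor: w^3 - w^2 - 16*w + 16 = (w - 4)*(w^2 + 3*w - 4) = (w - 4)*(w - 1)*(w + 4)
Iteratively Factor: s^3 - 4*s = (s - 2)*(s^2 + 2*s) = s*(s - 2)*(s + 2)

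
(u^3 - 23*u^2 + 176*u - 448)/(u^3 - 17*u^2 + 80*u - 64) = (u - 7)/(u - 1)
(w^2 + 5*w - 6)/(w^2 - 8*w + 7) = (w + 6)/(w - 7)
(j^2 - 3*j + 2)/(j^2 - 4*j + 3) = (j - 2)/(j - 3)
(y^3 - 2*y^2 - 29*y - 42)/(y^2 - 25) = (y^3 - 2*y^2 - 29*y - 42)/(y^2 - 25)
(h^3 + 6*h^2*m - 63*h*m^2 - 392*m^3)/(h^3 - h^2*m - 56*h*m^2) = (h + 7*m)/h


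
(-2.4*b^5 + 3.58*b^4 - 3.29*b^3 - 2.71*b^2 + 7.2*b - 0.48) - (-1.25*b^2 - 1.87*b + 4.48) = -2.4*b^5 + 3.58*b^4 - 3.29*b^3 - 1.46*b^2 + 9.07*b - 4.96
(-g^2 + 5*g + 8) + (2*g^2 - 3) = g^2 + 5*g + 5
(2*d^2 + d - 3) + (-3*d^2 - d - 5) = -d^2 - 8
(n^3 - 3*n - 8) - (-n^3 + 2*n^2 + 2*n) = 2*n^3 - 2*n^2 - 5*n - 8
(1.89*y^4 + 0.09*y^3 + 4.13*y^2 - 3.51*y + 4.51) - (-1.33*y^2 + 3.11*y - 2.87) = 1.89*y^4 + 0.09*y^3 + 5.46*y^2 - 6.62*y + 7.38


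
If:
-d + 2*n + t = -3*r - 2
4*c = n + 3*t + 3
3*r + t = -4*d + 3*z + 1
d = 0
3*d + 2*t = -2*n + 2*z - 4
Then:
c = 3*z/2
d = 0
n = -3*z/2 - 3/2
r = z/6 + 1/2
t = 5*z/2 - 1/2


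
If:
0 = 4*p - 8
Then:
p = 2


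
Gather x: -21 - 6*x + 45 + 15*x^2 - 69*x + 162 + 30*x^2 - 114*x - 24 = 45*x^2 - 189*x + 162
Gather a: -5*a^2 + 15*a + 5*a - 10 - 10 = -5*a^2 + 20*a - 20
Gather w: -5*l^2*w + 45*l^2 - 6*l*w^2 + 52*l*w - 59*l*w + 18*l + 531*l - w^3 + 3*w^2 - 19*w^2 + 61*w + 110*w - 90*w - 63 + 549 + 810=45*l^2 + 549*l - w^3 + w^2*(-6*l - 16) + w*(-5*l^2 - 7*l + 81) + 1296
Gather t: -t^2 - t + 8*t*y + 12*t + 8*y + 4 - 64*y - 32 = -t^2 + t*(8*y + 11) - 56*y - 28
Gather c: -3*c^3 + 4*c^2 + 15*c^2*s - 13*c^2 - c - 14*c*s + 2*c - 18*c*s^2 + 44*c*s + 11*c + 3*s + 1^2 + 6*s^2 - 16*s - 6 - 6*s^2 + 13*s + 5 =-3*c^3 + c^2*(15*s - 9) + c*(-18*s^2 + 30*s + 12)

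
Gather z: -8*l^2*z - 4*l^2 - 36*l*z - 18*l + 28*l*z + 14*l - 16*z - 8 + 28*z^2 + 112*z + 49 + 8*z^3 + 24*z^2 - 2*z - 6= -4*l^2 - 4*l + 8*z^3 + 52*z^2 + z*(-8*l^2 - 8*l + 94) + 35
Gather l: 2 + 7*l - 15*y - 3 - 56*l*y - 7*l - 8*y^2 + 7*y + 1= -56*l*y - 8*y^2 - 8*y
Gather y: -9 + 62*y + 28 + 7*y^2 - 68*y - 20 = 7*y^2 - 6*y - 1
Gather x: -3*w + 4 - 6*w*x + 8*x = -3*w + x*(8 - 6*w) + 4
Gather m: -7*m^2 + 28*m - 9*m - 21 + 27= -7*m^2 + 19*m + 6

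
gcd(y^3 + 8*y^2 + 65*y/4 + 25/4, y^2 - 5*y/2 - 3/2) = y + 1/2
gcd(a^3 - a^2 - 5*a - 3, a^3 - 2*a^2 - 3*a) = a^2 - 2*a - 3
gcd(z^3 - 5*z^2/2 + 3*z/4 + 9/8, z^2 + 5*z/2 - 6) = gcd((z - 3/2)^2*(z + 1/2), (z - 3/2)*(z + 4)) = z - 3/2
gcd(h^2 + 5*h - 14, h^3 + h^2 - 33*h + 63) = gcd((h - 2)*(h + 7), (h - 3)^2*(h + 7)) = h + 7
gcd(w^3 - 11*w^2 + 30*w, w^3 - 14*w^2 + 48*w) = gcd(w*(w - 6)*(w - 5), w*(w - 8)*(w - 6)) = w^2 - 6*w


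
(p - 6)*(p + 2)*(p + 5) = p^3 + p^2 - 32*p - 60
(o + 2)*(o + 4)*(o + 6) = o^3 + 12*o^2 + 44*o + 48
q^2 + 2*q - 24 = (q - 4)*(q + 6)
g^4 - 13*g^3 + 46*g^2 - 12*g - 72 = (g - 6)^2*(g - 2)*(g + 1)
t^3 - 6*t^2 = t^2*(t - 6)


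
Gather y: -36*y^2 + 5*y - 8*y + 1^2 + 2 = -36*y^2 - 3*y + 3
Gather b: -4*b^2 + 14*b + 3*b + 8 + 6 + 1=-4*b^2 + 17*b + 15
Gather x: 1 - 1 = 0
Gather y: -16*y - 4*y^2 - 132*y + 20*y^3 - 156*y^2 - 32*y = 20*y^3 - 160*y^2 - 180*y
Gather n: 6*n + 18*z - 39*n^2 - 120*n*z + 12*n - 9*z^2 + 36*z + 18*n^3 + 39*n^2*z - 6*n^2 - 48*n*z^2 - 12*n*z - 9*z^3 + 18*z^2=18*n^3 + n^2*(39*z - 45) + n*(-48*z^2 - 132*z + 18) - 9*z^3 + 9*z^2 + 54*z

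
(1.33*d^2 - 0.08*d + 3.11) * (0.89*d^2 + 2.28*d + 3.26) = 1.1837*d^4 + 2.9612*d^3 + 6.9213*d^2 + 6.83*d + 10.1386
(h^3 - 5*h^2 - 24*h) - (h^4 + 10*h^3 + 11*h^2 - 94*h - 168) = -h^4 - 9*h^3 - 16*h^2 + 70*h + 168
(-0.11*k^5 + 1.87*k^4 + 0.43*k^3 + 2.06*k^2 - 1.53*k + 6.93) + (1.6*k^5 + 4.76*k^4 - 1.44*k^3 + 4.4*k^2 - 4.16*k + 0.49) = 1.49*k^5 + 6.63*k^4 - 1.01*k^3 + 6.46*k^2 - 5.69*k + 7.42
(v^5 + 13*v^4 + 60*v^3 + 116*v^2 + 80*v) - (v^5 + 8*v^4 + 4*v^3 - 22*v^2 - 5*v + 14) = 5*v^4 + 56*v^3 + 138*v^2 + 85*v - 14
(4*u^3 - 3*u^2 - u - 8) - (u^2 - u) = 4*u^3 - 4*u^2 - 8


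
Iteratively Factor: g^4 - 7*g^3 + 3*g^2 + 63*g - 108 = (g + 3)*(g^3 - 10*g^2 + 33*g - 36) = (g - 4)*(g + 3)*(g^2 - 6*g + 9) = (g - 4)*(g - 3)*(g + 3)*(g - 3)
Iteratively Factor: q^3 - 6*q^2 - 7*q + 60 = (q + 3)*(q^2 - 9*q + 20) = (q - 4)*(q + 3)*(q - 5)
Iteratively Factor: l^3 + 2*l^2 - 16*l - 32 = (l + 4)*(l^2 - 2*l - 8) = (l + 2)*(l + 4)*(l - 4)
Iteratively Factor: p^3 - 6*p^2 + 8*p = (p - 4)*(p^2 - 2*p) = p*(p - 4)*(p - 2)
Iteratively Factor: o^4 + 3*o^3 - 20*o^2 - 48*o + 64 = (o + 4)*(o^3 - o^2 - 16*o + 16) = (o - 1)*(o + 4)*(o^2 - 16) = (o - 4)*(o - 1)*(o + 4)*(o + 4)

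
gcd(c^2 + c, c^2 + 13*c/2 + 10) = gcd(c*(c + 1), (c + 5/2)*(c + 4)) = 1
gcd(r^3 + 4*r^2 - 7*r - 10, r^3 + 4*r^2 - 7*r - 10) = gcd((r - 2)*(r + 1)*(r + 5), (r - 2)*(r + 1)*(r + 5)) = r^3 + 4*r^2 - 7*r - 10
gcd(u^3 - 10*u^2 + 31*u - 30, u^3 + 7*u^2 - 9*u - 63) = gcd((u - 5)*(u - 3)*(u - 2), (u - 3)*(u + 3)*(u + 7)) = u - 3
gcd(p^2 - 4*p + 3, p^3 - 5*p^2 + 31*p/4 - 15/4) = p - 1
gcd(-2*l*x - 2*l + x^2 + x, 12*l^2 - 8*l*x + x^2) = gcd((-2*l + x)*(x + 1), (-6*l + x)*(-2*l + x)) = -2*l + x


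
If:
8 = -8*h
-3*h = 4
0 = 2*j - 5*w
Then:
No Solution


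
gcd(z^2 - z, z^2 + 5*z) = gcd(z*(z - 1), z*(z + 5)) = z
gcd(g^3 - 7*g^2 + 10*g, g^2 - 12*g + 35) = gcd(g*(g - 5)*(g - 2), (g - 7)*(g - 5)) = g - 5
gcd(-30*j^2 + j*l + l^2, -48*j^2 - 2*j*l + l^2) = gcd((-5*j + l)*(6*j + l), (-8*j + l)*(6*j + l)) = 6*j + l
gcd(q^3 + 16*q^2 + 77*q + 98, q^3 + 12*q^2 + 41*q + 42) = q^2 + 9*q + 14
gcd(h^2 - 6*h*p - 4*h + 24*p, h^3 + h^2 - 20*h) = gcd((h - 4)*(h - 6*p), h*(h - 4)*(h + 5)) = h - 4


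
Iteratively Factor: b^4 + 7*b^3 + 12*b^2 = (b)*(b^3 + 7*b^2 + 12*b) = b^2*(b^2 + 7*b + 12) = b^2*(b + 4)*(b + 3)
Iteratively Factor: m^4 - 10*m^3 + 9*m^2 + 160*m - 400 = (m - 5)*(m^3 - 5*m^2 - 16*m + 80) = (m - 5)*(m + 4)*(m^2 - 9*m + 20) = (m - 5)^2*(m + 4)*(m - 4)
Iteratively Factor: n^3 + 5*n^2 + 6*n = (n + 3)*(n^2 + 2*n) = n*(n + 3)*(n + 2)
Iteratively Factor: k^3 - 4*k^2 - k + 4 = (k - 1)*(k^2 - 3*k - 4) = (k - 1)*(k + 1)*(k - 4)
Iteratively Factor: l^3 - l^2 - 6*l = (l - 3)*(l^2 + 2*l) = (l - 3)*(l + 2)*(l)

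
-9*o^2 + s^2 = (-3*o + s)*(3*o + s)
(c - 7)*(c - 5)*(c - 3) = c^3 - 15*c^2 + 71*c - 105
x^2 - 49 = (x - 7)*(x + 7)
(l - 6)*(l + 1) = l^2 - 5*l - 6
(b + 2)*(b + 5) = b^2 + 7*b + 10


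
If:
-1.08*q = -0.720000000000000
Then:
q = 0.67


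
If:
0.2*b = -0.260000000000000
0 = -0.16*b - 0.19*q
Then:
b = -1.30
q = 1.09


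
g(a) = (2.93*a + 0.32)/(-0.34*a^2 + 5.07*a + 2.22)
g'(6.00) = 0.10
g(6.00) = 0.88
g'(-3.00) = 0.05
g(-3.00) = 0.53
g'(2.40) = 0.07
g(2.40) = 0.59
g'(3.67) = 0.07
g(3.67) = 0.68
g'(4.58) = 0.08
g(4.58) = 0.75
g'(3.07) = 0.07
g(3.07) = 0.64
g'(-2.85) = 0.05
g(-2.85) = 0.54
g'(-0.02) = 1.09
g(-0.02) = 0.12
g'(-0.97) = 0.62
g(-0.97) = 0.84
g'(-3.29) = 0.05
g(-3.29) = 0.51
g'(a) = (0.68*a - 5.07)*(2.93*a + 0.32)/(-0.34*a^2 + 5.07*a + 2.22)^2 + 2.93/(-0.34*a^2 + 5.07*a + 2.22)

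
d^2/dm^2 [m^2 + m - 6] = 2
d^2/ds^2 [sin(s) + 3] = -sin(s)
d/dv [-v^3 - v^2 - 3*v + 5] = -3*v^2 - 2*v - 3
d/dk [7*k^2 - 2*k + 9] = 14*k - 2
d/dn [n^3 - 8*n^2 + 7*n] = 3*n^2 - 16*n + 7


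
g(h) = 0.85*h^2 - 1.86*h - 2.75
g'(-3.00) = -6.96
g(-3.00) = 10.48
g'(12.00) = 18.54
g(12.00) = 97.33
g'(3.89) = 4.75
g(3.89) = 2.88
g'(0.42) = -1.15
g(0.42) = -3.38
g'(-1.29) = -4.05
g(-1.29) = 1.06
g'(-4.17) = -8.95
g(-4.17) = 19.79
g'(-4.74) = -9.92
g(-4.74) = 25.16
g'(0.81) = -0.48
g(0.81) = -3.70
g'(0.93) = -0.28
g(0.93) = -3.74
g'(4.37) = 5.57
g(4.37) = 5.35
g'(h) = 1.7*h - 1.86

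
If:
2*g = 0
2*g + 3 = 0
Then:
No Solution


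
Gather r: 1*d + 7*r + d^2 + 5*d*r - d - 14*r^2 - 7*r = d^2 + 5*d*r - 14*r^2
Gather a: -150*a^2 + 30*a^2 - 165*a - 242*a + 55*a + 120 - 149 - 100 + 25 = -120*a^2 - 352*a - 104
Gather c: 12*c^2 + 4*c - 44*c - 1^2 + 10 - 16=12*c^2 - 40*c - 7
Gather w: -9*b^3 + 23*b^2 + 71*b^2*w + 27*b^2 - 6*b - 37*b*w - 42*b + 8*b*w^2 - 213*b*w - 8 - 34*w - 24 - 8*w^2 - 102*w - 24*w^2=-9*b^3 + 50*b^2 - 48*b + w^2*(8*b - 32) + w*(71*b^2 - 250*b - 136) - 32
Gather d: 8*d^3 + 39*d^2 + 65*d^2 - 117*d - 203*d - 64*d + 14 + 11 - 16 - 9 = 8*d^3 + 104*d^2 - 384*d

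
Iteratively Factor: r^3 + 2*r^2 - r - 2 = (r + 2)*(r^2 - 1) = (r - 1)*(r + 2)*(r + 1)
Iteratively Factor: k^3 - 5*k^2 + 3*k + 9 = (k - 3)*(k^2 - 2*k - 3) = (k - 3)^2*(k + 1)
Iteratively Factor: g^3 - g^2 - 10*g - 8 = (g + 1)*(g^2 - 2*g - 8) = (g + 1)*(g + 2)*(g - 4)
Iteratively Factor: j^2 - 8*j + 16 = (j - 4)*(j - 4)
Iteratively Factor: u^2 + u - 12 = (u - 3)*(u + 4)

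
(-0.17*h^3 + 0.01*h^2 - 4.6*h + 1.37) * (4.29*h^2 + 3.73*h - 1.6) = -0.7293*h^5 - 0.5912*h^4 - 19.4247*h^3 - 11.2967*h^2 + 12.4701*h - 2.192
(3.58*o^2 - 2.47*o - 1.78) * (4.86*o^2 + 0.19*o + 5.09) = 17.3988*o^4 - 11.324*o^3 + 9.1021*o^2 - 12.9105*o - 9.0602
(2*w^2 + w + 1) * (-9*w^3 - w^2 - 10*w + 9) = -18*w^5 - 11*w^4 - 30*w^3 + 7*w^2 - w + 9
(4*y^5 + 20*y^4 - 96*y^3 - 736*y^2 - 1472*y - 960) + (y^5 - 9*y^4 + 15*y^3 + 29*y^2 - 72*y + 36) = 5*y^5 + 11*y^4 - 81*y^3 - 707*y^2 - 1544*y - 924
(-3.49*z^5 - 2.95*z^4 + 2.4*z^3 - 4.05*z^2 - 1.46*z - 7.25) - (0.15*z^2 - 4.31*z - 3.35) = -3.49*z^5 - 2.95*z^4 + 2.4*z^3 - 4.2*z^2 + 2.85*z - 3.9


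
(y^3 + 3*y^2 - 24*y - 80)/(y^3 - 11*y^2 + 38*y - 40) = (y^2 + 8*y + 16)/(y^2 - 6*y + 8)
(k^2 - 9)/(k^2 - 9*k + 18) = (k + 3)/(k - 6)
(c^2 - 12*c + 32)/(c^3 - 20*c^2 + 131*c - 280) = (c - 4)/(c^2 - 12*c + 35)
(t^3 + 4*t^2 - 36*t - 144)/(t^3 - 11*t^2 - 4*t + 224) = (t^2 - 36)/(t^2 - 15*t + 56)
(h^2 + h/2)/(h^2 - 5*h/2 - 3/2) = h/(h - 3)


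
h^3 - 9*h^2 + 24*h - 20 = (h - 5)*(h - 2)^2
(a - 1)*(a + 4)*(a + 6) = a^3 + 9*a^2 + 14*a - 24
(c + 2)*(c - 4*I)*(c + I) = c^3 + 2*c^2 - 3*I*c^2 + 4*c - 6*I*c + 8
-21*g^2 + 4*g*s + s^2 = (-3*g + s)*(7*g + s)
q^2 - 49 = (q - 7)*(q + 7)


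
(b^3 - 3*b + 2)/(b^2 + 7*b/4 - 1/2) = 4*(b^2 - 2*b + 1)/(4*b - 1)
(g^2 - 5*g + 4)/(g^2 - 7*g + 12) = (g - 1)/(g - 3)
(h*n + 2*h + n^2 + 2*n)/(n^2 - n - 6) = (h + n)/(n - 3)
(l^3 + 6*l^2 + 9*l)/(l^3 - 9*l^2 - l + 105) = l*(l + 3)/(l^2 - 12*l + 35)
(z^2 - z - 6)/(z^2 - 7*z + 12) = (z + 2)/(z - 4)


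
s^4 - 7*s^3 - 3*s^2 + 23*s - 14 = (s - 7)*(s - 1)^2*(s + 2)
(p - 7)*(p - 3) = p^2 - 10*p + 21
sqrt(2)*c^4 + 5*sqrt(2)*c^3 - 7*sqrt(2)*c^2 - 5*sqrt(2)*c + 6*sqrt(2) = (c - 1)^2*(c + 6)*(sqrt(2)*c + sqrt(2))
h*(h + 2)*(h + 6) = h^3 + 8*h^2 + 12*h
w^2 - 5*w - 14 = (w - 7)*(w + 2)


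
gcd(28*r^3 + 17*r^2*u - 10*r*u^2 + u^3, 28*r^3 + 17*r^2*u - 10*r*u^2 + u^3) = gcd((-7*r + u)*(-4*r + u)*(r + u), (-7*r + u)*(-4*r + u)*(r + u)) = 28*r^3 + 17*r^2*u - 10*r*u^2 + u^3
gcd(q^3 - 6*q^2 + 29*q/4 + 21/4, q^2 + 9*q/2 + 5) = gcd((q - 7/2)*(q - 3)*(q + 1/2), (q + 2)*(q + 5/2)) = 1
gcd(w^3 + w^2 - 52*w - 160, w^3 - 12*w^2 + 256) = w^2 - 4*w - 32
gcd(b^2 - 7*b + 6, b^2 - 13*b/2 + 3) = b - 6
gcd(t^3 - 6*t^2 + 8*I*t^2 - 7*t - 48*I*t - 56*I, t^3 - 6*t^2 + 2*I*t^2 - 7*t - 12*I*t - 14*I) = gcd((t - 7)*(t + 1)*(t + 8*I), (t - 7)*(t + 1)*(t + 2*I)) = t^2 - 6*t - 7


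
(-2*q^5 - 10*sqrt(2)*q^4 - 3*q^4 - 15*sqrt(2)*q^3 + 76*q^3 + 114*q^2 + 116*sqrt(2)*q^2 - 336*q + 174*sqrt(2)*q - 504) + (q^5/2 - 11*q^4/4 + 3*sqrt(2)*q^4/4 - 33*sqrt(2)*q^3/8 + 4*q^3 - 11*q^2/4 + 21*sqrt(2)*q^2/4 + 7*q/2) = -3*q^5/2 - 37*sqrt(2)*q^4/4 - 23*q^4/4 - 153*sqrt(2)*q^3/8 + 80*q^3 + 445*q^2/4 + 485*sqrt(2)*q^2/4 - 665*q/2 + 174*sqrt(2)*q - 504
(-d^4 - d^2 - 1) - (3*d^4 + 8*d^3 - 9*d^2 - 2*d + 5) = -4*d^4 - 8*d^3 + 8*d^2 + 2*d - 6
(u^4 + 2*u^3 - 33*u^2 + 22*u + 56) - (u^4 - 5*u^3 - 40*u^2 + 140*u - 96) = 7*u^3 + 7*u^2 - 118*u + 152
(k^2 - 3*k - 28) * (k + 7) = k^3 + 4*k^2 - 49*k - 196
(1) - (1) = 0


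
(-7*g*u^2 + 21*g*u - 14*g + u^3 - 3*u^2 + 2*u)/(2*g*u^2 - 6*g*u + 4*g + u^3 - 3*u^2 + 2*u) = (-7*g + u)/(2*g + u)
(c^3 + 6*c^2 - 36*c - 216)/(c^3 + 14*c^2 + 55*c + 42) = (c^2 - 36)/(c^2 + 8*c + 7)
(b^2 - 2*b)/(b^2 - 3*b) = (b - 2)/(b - 3)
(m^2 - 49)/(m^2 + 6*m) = (m^2 - 49)/(m*(m + 6))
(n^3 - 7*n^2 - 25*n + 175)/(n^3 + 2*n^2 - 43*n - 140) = (n - 5)/(n + 4)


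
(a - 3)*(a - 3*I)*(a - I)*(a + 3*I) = a^4 - 3*a^3 - I*a^3 + 9*a^2 + 3*I*a^2 - 27*a - 9*I*a + 27*I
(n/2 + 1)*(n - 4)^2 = n^3/2 - 3*n^2 + 16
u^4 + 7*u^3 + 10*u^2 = u^2*(u + 2)*(u + 5)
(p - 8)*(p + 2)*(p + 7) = p^3 + p^2 - 58*p - 112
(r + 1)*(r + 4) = r^2 + 5*r + 4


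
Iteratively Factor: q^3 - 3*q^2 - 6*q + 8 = (q + 2)*(q^2 - 5*q + 4) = (q - 4)*(q + 2)*(q - 1)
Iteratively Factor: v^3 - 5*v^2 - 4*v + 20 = (v - 5)*(v^2 - 4) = (v - 5)*(v + 2)*(v - 2)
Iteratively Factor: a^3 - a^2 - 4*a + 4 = (a + 2)*(a^2 - 3*a + 2) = (a - 2)*(a + 2)*(a - 1)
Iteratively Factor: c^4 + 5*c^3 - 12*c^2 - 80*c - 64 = (c + 4)*(c^3 + c^2 - 16*c - 16) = (c + 1)*(c + 4)*(c^2 - 16) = (c + 1)*(c + 4)^2*(c - 4)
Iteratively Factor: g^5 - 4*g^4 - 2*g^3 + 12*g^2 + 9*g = (g - 3)*(g^4 - g^3 - 5*g^2 - 3*g) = (g - 3)*(g + 1)*(g^3 - 2*g^2 - 3*g) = (g - 3)*(g + 1)^2*(g^2 - 3*g) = (g - 3)^2*(g + 1)^2*(g)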